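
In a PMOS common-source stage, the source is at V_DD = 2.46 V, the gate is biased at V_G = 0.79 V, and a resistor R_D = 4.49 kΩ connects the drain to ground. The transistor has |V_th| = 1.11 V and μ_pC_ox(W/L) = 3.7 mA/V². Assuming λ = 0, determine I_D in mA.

I_D = 0.476 mA

V_SG = V_DD − V_G = 2.46 − 0.79 = 1.67 V, so V_ov = 1.67 − 1.11 = 0.56 V.
Assume saturation: I_D = ½ k_p V_ov² = 0.5 × 3.7 × 0.56² = 0.58 mA, giving V_SD = V_DD − I_D R_D = 2.46 − 0.58 × 4.49 = -0.145 V.
But -0.145 V < V_ov = 0.56 V, so the device is actually in triode.
In triode I_D = k_p[V_ov V_SD − ½ V_SD²] and I_D = (V_DD − V_SD)/R_D. Equating: 8.31 V_SD² − 10.3 V_SD + 2.46 = 0, giving V_SD = 0.323 V (the root below V_ov).
I_D = (2.46 − 0.323) / 4.49 = 0.476 mA.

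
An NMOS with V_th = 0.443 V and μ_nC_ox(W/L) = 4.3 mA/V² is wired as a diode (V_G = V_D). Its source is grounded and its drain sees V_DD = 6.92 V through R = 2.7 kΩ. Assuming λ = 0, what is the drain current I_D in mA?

I_D = 2.04 mA

With gate tied to drain, V_GS = V_DS ≥ V_GS − V_th, so the device is in saturation.
KCL at the drain: ½ k_n (V_GS − V_th)² = (V_DD − V_GS)/R.
Let x = V_GS − 0.443. Then 5.8 x² + x − 6.477 = 0, giving x = 0.974 V (positive root), so V_GS = 1.42 V.
I_D = (V_DD − V_GS)/R = (6.92 − 1.42) / 2.7 = 2.04 mA.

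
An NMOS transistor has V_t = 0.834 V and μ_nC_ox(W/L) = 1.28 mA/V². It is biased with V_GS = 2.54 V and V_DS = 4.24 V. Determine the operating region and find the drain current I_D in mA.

Saturation; I_D = 1.86 mA

V_ov = V_GS − V_t = 2.54 − 0.834 = 1.71 V.
Since V_DS = 4.24 V ≥ V_ov = 1.71 V, the device is in saturation.
I_D = ½ k_n V_ov² = 0.5 × 1.28 × 1.71² = 1.86 mA.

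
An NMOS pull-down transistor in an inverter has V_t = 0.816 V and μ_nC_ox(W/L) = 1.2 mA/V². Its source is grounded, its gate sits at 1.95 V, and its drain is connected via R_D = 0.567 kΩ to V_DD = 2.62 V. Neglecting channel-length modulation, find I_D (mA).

V_GS = V_G = 1.95 V, so V_ov = 1.95 − 0.816 = 1.13 V.
Assume saturation: I_D = ½ k_n V_ov² = 0.5 × 1.2 × 1.13² = 0.772 mA, giving V_DS = V_DD − I_D R_D = 2.62 − 0.772 × 0.567 = 2.18 V.
V_DS = 2.18 V ≥ V_ov = 1.13 V, confirming saturation.

I_D = 0.772 mA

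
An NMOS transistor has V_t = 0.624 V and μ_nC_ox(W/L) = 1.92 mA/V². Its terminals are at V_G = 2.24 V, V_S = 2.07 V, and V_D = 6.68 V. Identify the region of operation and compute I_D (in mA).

Cutoff; I_D = 0 mA

V_GS = V_G − V_S = 2.24 − 2.07 = 0.17 V; V_DS = V_D − V_S = 6.68 − 2.07 = 4.61 V.
V_GS = 0.17 V < V_t = 0.624 V, so the transistor is in cutoff.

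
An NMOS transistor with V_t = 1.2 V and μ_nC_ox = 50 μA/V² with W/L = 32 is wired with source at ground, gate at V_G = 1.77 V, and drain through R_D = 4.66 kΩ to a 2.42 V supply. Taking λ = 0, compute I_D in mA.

V_GS = V_G = 1.77 V, so V_ov = 1.77 − 1.2 = 0.57 V.
k_n = μ_nC_ox · (W/L) = 1.6 mA/V².
Assume saturation: I_D = ½ k_n V_ov² = 0.5 × 1.6 × 0.57² = 0.26 mA, giving V_DS = V_DD − I_D R_D = 2.42 − 0.26 × 4.66 = 1.21 V.
V_DS = 1.21 V ≥ V_ov = 0.57 V, confirming saturation.

I_D = 0.260 mA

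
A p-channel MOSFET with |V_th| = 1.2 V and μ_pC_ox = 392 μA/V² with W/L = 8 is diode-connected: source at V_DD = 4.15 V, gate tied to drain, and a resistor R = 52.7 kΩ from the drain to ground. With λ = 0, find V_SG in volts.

With gate tied to drain, V_SG = V_SD ≥ V_SG − |V_th|, so the device is in saturation.
k_p = μ_pC_ox · (W/L) = 3.136 mA/V².
KCL at the drain: ½ k_p (V_SG − |V_th|)² = (V_DD − V_SG)/R.
Let x = V_SG − 1.2. Then 82.6 x² + x − 2.95 = 0, giving x = 0.183 V (positive root), so V_SG = 1.38 V.
I_D = (V_DD − V_SG)/R = (4.15 − 1.38) / 52.7 = 0.0525 mA.

V_SG = 1.38 V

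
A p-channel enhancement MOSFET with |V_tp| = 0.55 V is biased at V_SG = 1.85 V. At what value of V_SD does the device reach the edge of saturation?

The boundary between triode and saturation is V_SD = V_SG − |V_tp| = V_ov.
V_ov = 1.85 − 0.55 = 1.3 V.

V_SD,sat = 1.30 V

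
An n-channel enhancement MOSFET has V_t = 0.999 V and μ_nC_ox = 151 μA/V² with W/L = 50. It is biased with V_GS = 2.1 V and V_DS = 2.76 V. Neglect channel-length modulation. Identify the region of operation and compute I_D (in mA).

Saturation; I_D = 4.58 mA

k_n = μ_nC_ox · (W/L) = 7.55 mA/V².
V_ov = V_GS − V_t = 2.1 − 0.999 = 1.1 V.
Since V_DS = 2.76 V ≥ V_ov = 1.1 V, the device is in saturation.
I_D = ½ k_n V_ov² = 0.5 × 7.55 × 1.1² = 4.58 mA.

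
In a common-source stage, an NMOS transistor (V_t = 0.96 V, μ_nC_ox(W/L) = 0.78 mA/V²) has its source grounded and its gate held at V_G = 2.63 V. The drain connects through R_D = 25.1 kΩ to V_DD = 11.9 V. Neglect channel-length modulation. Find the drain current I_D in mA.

V_GS = V_G = 2.63 V, so V_ov = 2.63 − 0.96 = 1.67 V.
Assume saturation: I_D = ½ k_n V_ov² = 0.5 × 0.78 × 1.67² = 1.09 mA, giving V_DS = V_DD − I_D R_D = 11.9 − 1.09 × 25.1 = -15.4 V.
But -15.4 V < V_ov = 1.67 V, so the device is actually in triode.
In triode I_D = k_n[V_ov V_DS − ½ V_DS²] and I_D = (V_DD − V_DS)/R_D. Equating: 9.79 V_DS² − 33.7 V_DS + 11.9 = 0, giving V_DS = 0.4 V (the root below V_ov).
I_D = (11.9 − 0.4) / 25.1 = 0.458 mA.

I_D = 0.458 mA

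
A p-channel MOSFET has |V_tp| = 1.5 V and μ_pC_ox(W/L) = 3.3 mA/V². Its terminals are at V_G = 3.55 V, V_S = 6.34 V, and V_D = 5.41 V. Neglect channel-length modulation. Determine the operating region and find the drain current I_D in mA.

Triode; I_D = 2.53 mA

V_SG = V_S − V_G = 6.34 − 3.55 = 2.79 V; V_SD = V_S − V_D = 6.34 − 5.41 = 0.93 V.
V_ov = V_SG − |V_tp| = 2.79 − 1.5 = 1.29 V.
Since V_SD = 0.93 V < V_ov = 1.29 V, the device is in the triode region.
I_D = k_p [V_ov · V_SD − ½ V_SD²] = 3.3 × [1.29 × 0.93 − 0.5 × 0.93²] = 2.53 mA.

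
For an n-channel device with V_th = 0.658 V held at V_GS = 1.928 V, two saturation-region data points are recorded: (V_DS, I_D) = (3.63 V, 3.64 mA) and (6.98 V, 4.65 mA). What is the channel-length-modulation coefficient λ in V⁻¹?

λ = 0.118 V⁻¹

With V_GS fixed, I_D ∝ (1 + λ V_DS) in saturation, so I_D2/I_D1 = (1 + λ V_DS2)/(1 + λ V_DS1).
4.65/3.64 = 1.277 = (1 + 6.98 λ)/(1 + 3.63 λ).
Solving: λ (I_D1 V_DS2 − I_D2 V_DS1) = I_D2 − I_D1, so λ = (4.65 − 3.64) / (3.64 × 6.98 − 4.65 × 3.63) = 1.01 / 8.53 = 0.118 V⁻¹.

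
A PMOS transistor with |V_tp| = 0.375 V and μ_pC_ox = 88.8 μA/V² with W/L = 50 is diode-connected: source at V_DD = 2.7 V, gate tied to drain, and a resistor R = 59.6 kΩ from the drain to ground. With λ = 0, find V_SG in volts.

V_SG = 0.504 V

With gate tied to drain, V_SG = V_SD ≥ V_SG − |V_tp|, so the device is in saturation.
k_p = μ_pC_ox · (W/L) = 4.44 mA/V².
KCL at the drain: ½ k_p (V_SG − |V_tp|)² = (V_DD − V_SG)/R.
Let x = V_SG − 0.375. Then 132 x² + x − 2.325 = 0, giving x = 0.129 V (positive root), so V_SG = 0.504 V.
I_D = (V_DD − V_SG)/R = (2.7 − 0.504) / 59.6 = 0.0368 mA.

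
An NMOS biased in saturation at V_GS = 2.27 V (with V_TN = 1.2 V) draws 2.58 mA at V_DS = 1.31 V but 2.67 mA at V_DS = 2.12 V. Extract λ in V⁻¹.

With V_GS fixed, I_D ∝ (1 + λ V_DS) in saturation, so I_D2/I_D1 = (1 + λ V_DS2)/(1 + λ V_DS1).
2.67/2.58 = 1.035 = (1 + 2.12 λ)/(1 + 1.31 λ).
Solving: λ (I_D1 V_DS2 − I_D2 V_DS1) = I_D2 − I_D1, so λ = (2.67 − 2.58) / (2.58 × 2.12 − 2.67 × 1.31) = 0.09 / 1.97 = 0.0456 V⁻¹.

λ = 0.0456 V⁻¹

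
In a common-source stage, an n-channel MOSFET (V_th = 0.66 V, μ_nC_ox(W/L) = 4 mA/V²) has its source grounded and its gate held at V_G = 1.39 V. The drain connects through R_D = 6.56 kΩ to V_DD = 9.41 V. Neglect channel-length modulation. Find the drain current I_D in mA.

I_D = 1.07 mA

V_GS = V_G = 1.39 V, so V_ov = 1.39 − 0.66 = 0.73 V.
Assume saturation: I_D = ½ k_n V_ov² = 0.5 × 4 × 0.73² = 1.07 mA, giving V_DS = V_DD − I_D R_D = 9.41 − 1.07 × 6.56 = 2.42 V.
V_DS = 2.42 V ≥ V_ov = 0.73 V, confirming saturation.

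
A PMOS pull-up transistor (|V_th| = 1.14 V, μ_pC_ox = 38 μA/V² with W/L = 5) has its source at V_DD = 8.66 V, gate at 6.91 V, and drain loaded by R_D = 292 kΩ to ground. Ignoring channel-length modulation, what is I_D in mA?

V_SG = V_DD − V_G = 8.66 − 6.91 = 1.75 V, so V_ov = 1.75 − 1.14 = 0.61 V.
k_p = μ_pC_ox · (W/L) = 0.19 mA/V².
Assume saturation: I_D = ½ k_p V_ov² = 0.5 × 0.19 × 0.61² = 0.0353 mA, giving V_SD = V_DD − I_D R_D = 8.66 − 0.0353 × 292 = -1.66 V.
But -1.66 V < V_ov = 0.61 V, so the device is actually in triode.
In triode I_D = k_p[V_ov V_SD − ½ V_SD²] and I_D = (V_DD − V_SD)/R_D. Equating: 27.7 V_SD² − 34.84 V_SD + 8.66 = 0, giving V_SD = 0.341 V (the root below V_ov).
I_D = (8.66 − 0.341) / 292 = 0.0285 mA.

I_D = 0.0285 mA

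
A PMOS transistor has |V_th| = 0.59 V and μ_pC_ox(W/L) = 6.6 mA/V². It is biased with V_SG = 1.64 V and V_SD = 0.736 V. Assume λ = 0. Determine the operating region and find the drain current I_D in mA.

Triode; I_D = 3.31 mA

V_ov = V_SG − |V_th| = 1.64 − 0.59 = 1.05 V.
Since V_SD = 0.736 V < V_ov = 1.05 V, the device is in the triode region.
I_D = k_p [V_ov · V_SD − ½ V_SD²] = 6.6 × [1.05 × 0.736 − 0.5 × 0.736²] = 3.31 mA.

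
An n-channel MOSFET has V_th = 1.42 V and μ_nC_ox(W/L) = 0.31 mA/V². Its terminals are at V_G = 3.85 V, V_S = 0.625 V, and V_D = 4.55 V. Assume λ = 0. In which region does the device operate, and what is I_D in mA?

Saturation; I_D = 0.505 mA

V_GS = V_G − V_S = 3.85 − 0.625 = 3.23 V; V_DS = V_D − V_S = 4.55 − 0.625 = 3.92 V.
V_ov = V_GS − V_th = 3.23 − 1.42 = 1.81 V.
Since V_DS = 3.92 V ≥ V_ov = 1.81 V, the device is in saturation.
I_D = ½ k_n V_ov² = 0.5 × 0.31 × 1.81² = 0.505 mA.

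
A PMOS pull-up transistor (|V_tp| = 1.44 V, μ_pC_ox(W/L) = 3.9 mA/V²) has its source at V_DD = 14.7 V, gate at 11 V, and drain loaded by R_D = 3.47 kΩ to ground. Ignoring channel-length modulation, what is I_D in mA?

V_SG = V_DD − V_G = 14.7 − 11 = 3.7 V, so V_ov = 3.7 − 1.44 = 2.26 V.
Assume saturation: I_D = ½ k_p V_ov² = 0.5 × 3.9 × 2.26² = 9.96 mA, giving V_SD = V_DD − I_D R_D = 14.7 − 9.96 × 3.47 = -19.9 V.
But -19.9 V < V_ov = 2.26 V, so the device is actually in triode.
In triode I_D = k_p[V_ov V_SD − ½ V_SD²] and I_D = (V_DD − V_SD)/R_D. Equating: 6.77 V_SD² − 31.58 V_SD + 14.7 = 0, giving V_SD = 0.524 V (the root below V_ov).
I_D = (14.7 − 0.524) / 3.47 = 4.09 mA.

I_D = 4.09 mA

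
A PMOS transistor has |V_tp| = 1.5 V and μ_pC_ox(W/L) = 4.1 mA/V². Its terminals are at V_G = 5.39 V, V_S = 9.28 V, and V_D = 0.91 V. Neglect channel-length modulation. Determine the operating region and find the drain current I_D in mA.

V_SG = V_S − V_G = 9.28 − 5.39 = 3.89 V; V_SD = V_S − V_D = 9.28 − 0.91 = 8.37 V.
V_ov = V_SG − |V_tp| = 3.89 − 1.5 = 2.39 V.
Since V_SD = 8.37 V ≥ V_ov = 2.39 V, the device is in saturation.
I_D = ½ k_p V_ov² = 0.5 × 4.1 × 2.39² = 11.7 mA.

Saturation; I_D = 11.7 mA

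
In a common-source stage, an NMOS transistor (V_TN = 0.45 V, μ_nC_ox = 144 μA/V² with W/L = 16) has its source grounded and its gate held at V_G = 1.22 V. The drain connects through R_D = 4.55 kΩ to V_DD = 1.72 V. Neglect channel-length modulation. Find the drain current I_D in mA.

V_GS = V_G = 1.22 V, so V_ov = 1.22 − 0.45 = 0.77 V.
k_n = μ_nC_ox · (W/L) = 2.304 mA/V².
Assume saturation: I_D = ½ k_n V_ov² = 0.5 × 2.304 × 0.77² = 0.683 mA, giving V_DS = V_DD − I_D R_D = 1.72 − 0.683 × 4.55 = -1.39 V.
But -1.39 V < V_ov = 0.77 V, so the device is actually in triode.
In triode I_D = k_n[V_ov V_DS − ½ V_DS²] and I_D = (V_DD − V_DS)/R_D. Equating: 5.24 V_DS² − 9.072 V_DS + 1.72 = 0, giving V_DS = 0.217 V (the root below V_ov).
I_D = (1.72 − 0.217) / 4.55 = 0.33 mA.

I_D = 0.330 mA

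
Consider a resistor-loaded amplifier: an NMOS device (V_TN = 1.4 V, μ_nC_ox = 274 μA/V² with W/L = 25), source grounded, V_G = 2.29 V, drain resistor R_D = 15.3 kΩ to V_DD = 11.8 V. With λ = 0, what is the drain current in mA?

V_GS = V_G = 2.29 V, so V_ov = 2.29 − 1.4 = 0.89 V.
k_n = μ_nC_ox · (W/L) = 6.85 mA/V².
Assume saturation: I_D = ½ k_n V_ov² = 0.5 × 6.85 × 0.89² = 2.71 mA, giving V_DS = V_DD − I_D R_D = 11.8 − 2.71 × 15.3 = -29.7 V.
But -29.7 V < V_ov = 0.89 V, so the device is actually in triode.
In triode I_D = k_n[V_ov V_DS − ½ V_DS²] and I_D = (V_DD − V_DS)/R_D. Equating: 52.4 V_DS² − 94.28 V_DS + 11.8 = 0, giving V_DS = 0.135 V (the root below V_ov).
I_D = (11.8 − 0.135) / 15.3 = 0.762 mA.

I_D = 0.762 mA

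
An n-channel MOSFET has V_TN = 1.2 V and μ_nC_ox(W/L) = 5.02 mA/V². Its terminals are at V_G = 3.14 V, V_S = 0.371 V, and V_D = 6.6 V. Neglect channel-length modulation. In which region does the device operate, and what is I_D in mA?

Saturation; I_D = 6.18 mA

V_GS = V_G − V_S = 3.14 − 0.371 = 2.77 V; V_DS = V_D − V_S = 6.6 − 0.371 = 6.23 V.
V_ov = V_GS − V_TN = 2.77 − 1.2 = 1.57 V.
Since V_DS = 6.23 V ≥ V_ov = 1.57 V, the device is in saturation.
I_D = ½ k_n V_ov² = 0.5 × 5.02 × 1.57² = 6.18 mA.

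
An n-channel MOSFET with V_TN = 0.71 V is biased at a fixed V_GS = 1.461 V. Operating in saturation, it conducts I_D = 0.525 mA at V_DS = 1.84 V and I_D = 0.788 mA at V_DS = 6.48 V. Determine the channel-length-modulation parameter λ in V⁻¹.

With V_GS fixed, I_D ∝ (1 + λ V_DS) in saturation, so I_D2/I_D1 = (1 + λ V_DS2)/(1 + λ V_DS1).
0.788/0.525 = 1.501 = (1 + 6.48 λ)/(1 + 1.84 λ).
Solving: λ (I_D1 V_DS2 − I_D2 V_DS1) = I_D2 − I_D1, so λ = (0.788 − 0.525) / (0.525 × 6.48 − 0.788 × 1.84) = 0.263 / 1.95 = 0.135 V⁻¹.

λ = 0.135 V⁻¹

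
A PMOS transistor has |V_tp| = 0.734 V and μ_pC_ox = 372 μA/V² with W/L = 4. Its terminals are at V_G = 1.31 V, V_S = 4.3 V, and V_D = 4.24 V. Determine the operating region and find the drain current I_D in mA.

V_SG = V_S − V_G = 4.3 − 1.31 = 2.99 V; V_SD = V_S − V_D = 4.3 − 4.24 = 0.06 V.
k_p = μ_pC_ox · (W/L) = 1.488 mA/V².
V_ov = V_SG − |V_tp| = 2.99 − 0.734 = 2.26 V.
Since V_SD = 0.06 V < V_ov = 2.26 V, the device is in the triode region.
I_D = k_p [V_ov · V_SD − ½ V_SD²] = 1.488 × [2.26 × 0.06 − 0.5 × 0.06²] = 0.199 mA.

Triode; I_D = 0.199 mA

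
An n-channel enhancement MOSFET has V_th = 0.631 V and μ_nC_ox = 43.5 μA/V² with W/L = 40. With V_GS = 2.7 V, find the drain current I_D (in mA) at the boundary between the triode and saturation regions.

At the boundary V_DS = V_ov = V_GS − V_th = 2.7 − 0.631 = 2.07 V.
k_n = μ_nC_ox · (W/L) = 1.74 mA/V².
I_D = ½ k_n V_ov² = 0.5 × 1.74 × 2.07² = 3.72 mA.

I_D = 3.72 mA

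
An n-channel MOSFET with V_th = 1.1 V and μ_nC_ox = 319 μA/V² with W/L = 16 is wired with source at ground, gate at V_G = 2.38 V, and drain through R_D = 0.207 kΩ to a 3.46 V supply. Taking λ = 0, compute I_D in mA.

I_D = 4.18 mA

V_GS = V_G = 2.38 V, so V_ov = 2.38 − 1.1 = 1.28 V.
k_n = μ_nC_ox · (W/L) = 5.104 mA/V².
Assume saturation: I_D = ½ k_n V_ov² = 0.5 × 5.104 × 1.28² = 4.18 mA, giving V_DS = V_DD − I_D R_D = 3.46 − 4.18 × 0.207 = 2.59 V.
V_DS = 2.59 V ≥ V_ov = 1.28 V, confirming saturation.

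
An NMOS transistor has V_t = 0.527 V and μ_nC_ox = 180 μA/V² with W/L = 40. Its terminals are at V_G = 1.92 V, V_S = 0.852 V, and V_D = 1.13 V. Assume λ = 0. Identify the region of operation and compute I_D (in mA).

V_GS = V_G − V_S = 1.92 − 0.852 = 1.07 V; V_DS = V_D − V_S = 1.13 − 0.852 = 0.278 V.
k_n = μ_nC_ox · (W/L) = 7.2 mA/V².
V_ov = V_GS − V_t = 1.07 − 0.527 = 0.541 V.
Since V_DS = 0.278 V < V_ov = 0.541 V, the device is in the triode region.
I_D = k_n [V_ov · V_DS − ½ V_DS²] = 7.2 × [0.541 × 0.278 − 0.5 × 0.278²] = 0.805 mA.

Triode; I_D = 0.805 mA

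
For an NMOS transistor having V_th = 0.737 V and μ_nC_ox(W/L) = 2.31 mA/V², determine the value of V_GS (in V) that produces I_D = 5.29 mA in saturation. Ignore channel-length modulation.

In saturation I_D = ½ k_n (V_GS − V_th)², so V_GS − V_th = √(2 I_D / k_n) = √(2 × 5.29 / 2.31) = 2.14 V.
V_GS = 0.737 + 2.14 = 2.88 V.

V_GS = 2.88 V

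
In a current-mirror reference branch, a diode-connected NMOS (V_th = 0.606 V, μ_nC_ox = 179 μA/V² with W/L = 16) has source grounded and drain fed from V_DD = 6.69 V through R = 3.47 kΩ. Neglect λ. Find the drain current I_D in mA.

I_D = 1.46 mA

With gate tied to drain, V_GS = V_DS ≥ V_GS − V_th, so the device is in saturation.
k_n = μ_nC_ox · (W/L) = 2.864 mA/V².
KCL at the drain: ½ k_n (V_GS − V_th)² = (V_DD − V_GS)/R.
Let x = V_GS − 0.606. Then 4.97 x² + x − 6.084 = 0, giving x = 1.01 V (positive root), so V_GS = 1.62 V.
I_D = (V_DD − V_GS)/R = (6.69 − 1.62) / 3.47 = 1.46 mA.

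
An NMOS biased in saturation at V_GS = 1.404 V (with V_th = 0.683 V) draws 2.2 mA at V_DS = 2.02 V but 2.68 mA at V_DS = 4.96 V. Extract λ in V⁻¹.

With V_GS fixed, I_D ∝ (1 + λ V_DS) in saturation, so I_D2/I_D1 = (1 + λ V_DS2)/(1 + λ V_DS1).
2.68/2.2 = 1.218 = (1 + 4.96 λ)/(1 + 2.02 λ).
Solving: λ (I_D1 V_DS2 − I_D2 V_DS1) = I_D2 − I_D1, so λ = (2.68 − 2.2) / (2.2 × 4.96 − 2.68 × 2.02) = 0.48 / 5.5 = 0.0873 V⁻¹.

λ = 0.0873 V⁻¹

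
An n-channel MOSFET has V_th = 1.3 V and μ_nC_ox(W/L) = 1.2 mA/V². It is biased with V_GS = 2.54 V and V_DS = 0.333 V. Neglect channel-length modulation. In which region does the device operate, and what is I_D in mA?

Triode; I_D = 0.429 mA

V_ov = V_GS − V_th = 2.54 − 1.3 = 1.24 V.
Since V_DS = 0.333 V < V_ov = 1.24 V, the device is in the triode region.
I_D = k_n [V_ov · V_DS − ½ V_DS²] = 1.2 × [1.24 × 0.333 − 0.5 × 0.333²] = 0.429 mA.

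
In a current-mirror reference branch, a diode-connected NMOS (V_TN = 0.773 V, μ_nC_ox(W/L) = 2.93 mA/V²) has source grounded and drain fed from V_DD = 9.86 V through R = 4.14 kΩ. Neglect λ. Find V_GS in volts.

With gate tied to drain, V_GS = V_DS ≥ V_GS − V_TN, so the device is in saturation.
KCL at the drain: ½ k_n (V_GS − V_TN)² = (V_DD − V_GS)/R.
Let x = V_GS − 0.773. Then 6.07 x² + x − 9.087 = 0, giving x = 1.14 V (positive root), so V_GS = 1.92 V.
I_D = (V_DD − V_GS)/R = (9.86 − 1.92) / 4.14 = 1.92 mA.

V_GS = 1.92 V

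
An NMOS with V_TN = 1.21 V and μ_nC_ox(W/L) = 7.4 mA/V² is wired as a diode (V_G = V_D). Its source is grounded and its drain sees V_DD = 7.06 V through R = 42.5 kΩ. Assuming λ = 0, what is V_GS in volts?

V_GS = 1.40 V

With gate tied to drain, V_GS = V_DS ≥ V_GS − V_TN, so the device is in saturation.
KCL at the drain: ½ k_n (V_GS − V_TN)² = (V_DD − V_GS)/R.
Let x = V_GS − 1.21. Then 157 x² + x − 5.85 = 0, giving x = 0.19 V (positive root), so V_GS = 1.4 V.
I_D = (V_DD − V_GS)/R = (7.06 − 1.4) / 42.5 = 0.133 mA.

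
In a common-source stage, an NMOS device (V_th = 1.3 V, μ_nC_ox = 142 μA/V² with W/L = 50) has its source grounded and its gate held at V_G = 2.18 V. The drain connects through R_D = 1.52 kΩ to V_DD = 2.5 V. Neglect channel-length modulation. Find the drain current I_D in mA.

V_GS = V_G = 2.18 V, so V_ov = 2.18 − 1.3 = 0.88 V.
k_n = μ_nC_ox · (W/L) = 7.1 mA/V².
Assume saturation: I_D = ½ k_n V_ov² = 0.5 × 7.1 × 0.88² = 2.75 mA, giving V_DS = V_DD − I_D R_D = 2.5 − 2.75 × 1.52 = -1.68 V.
But -1.68 V < V_ov = 0.88 V, so the device is actually in triode.
In triode I_D = k_n[V_ov V_DS − ½ V_DS²] and I_D = (V_DD − V_DS)/R_D. Equating: 5.4 V_DS² − 10.5 V_DS + 2.5 = 0, giving V_DS = 0.278 V (the root below V_ov).
I_D = (2.5 − 0.278) / 1.52 = 1.46 mA.

I_D = 1.46 mA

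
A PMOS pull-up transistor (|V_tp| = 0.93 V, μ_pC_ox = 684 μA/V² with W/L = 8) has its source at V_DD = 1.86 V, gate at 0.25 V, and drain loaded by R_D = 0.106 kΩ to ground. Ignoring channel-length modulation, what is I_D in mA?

I_D = 1.27 mA

V_SG = V_DD − V_G = 1.86 − 0.25 = 1.61 V, so V_ov = 1.61 − 0.93 = 0.68 V.
k_p = μ_pC_ox · (W/L) = 5.472 mA/V².
Assume saturation: I_D = ½ k_p V_ov² = 0.5 × 5.472 × 0.68² = 1.27 mA, giving V_SD = V_DD − I_D R_D = 1.86 − 1.27 × 0.106 = 1.73 V.
V_SD = 1.73 V ≥ V_ov = 0.68 V, confirming saturation.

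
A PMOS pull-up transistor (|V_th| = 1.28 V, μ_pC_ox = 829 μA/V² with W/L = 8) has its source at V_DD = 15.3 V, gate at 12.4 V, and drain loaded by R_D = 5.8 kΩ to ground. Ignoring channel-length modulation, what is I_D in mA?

V_SG = V_DD − V_G = 15.3 − 12.4 = 2.9 V, so V_ov = 2.9 − 1.28 = 1.62 V.
k_p = μ_pC_ox · (W/L) = 6.632 mA/V².
Assume saturation: I_D = ½ k_p V_ov² = 0.5 × 6.632 × 1.62² = 8.7 mA, giving V_SD = V_DD − I_D R_D = 15.3 − 8.7 × 5.8 = -35.2 V.
But -35.2 V < V_ov = 1.62 V, so the device is actually in triode.
In triode I_D = k_p[V_ov V_SD − ½ V_SD²] and I_D = (V_DD − V_SD)/R_D. Equating: 19.2 V_SD² − 63.31 V_SD + 15.3 = 0, giving V_SD = 0.263 V (the root below V_ov).
I_D = (15.3 − 0.263) / 5.8 = 2.59 mA.

I_D = 2.59 mA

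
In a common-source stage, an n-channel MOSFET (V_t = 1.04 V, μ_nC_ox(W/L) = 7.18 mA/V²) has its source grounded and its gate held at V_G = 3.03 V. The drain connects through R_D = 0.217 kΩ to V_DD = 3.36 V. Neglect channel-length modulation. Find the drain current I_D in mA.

V_GS = V_G = 3.03 V, so V_ov = 3.03 − 1.04 = 1.99 V.
Assume saturation: I_D = ½ k_n V_ov² = 0.5 × 7.18 × 1.99² = 14.2 mA, giving V_DS = V_DD − I_D R_D = 3.36 − 14.2 × 0.217 = 0.275 V.
But 0.275 V < V_ov = 1.99 V, so the device is actually in triode.
In triode I_D = k_n[V_ov V_DS − ½ V_DS²] and I_D = (V_DD − V_DS)/R_D. Equating: 0.779 V_DS² − 4.101 V_DS + 3.36 = 0, giving V_DS = 1.02 V (the root below V_ov).
I_D = (3.36 − 1.02) / 0.217 = 10.8 mA.

I_D = 10.8 mA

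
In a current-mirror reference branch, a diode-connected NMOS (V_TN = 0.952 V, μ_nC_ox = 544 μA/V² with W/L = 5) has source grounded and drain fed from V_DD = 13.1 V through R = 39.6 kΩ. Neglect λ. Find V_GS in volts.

V_GS = 1.42 V

With gate tied to drain, V_GS = V_DS ≥ V_GS − V_TN, so the device is in saturation.
k_n = μ_nC_ox · (W/L) = 2.72 mA/V².
KCL at the drain: ½ k_n (V_GS − V_TN)² = (V_DD − V_GS)/R.
Let x = V_GS − 0.952. Then 53.9 x² + x − 12.15 = 0, giving x = 0.466 V (positive root), so V_GS = 1.42 V.
I_D = (V_DD − V_GS)/R = (13.1 − 1.42) / 39.6 = 0.295 mA.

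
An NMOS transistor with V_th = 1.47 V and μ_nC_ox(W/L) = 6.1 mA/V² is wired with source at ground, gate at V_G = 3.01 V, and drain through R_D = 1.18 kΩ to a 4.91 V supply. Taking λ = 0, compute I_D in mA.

V_GS = V_G = 3.01 V, so V_ov = 3.01 − 1.47 = 1.54 V.
Assume saturation: I_D = ½ k_n V_ov² = 0.5 × 6.1 × 1.54² = 7.23 mA, giving V_DS = V_DD − I_D R_D = 4.91 − 7.23 × 1.18 = -3.63 V.
But -3.63 V < V_ov = 1.54 V, so the device is actually in triode.
In triode I_D = k_n[V_ov V_DS − ½ V_DS²] and I_D = (V_DD − V_DS)/R_D. Equating: 3.6 V_DS² − 12.08 V_DS + 4.91 = 0, giving V_DS = 0.473 V (the root below V_ov).
I_D = (4.91 − 0.473) / 1.18 = 3.76 mA.

I_D = 3.76 mA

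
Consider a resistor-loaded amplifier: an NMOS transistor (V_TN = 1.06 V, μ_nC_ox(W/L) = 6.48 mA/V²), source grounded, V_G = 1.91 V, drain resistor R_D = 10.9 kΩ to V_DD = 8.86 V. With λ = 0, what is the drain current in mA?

I_D = 0.798 mA

V_GS = V_G = 1.91 V, so V_ov = 1.91 − 1.06 = 0.85 V.
Assume saturation: I_D = ½ k_n V_ov² = 0.5 × 6.48 × 0.85² = 2.34 mA, giving V_DS = V_DD − I_D R_D = 8.86 − 2.34 × 10.9 = -16.7 V.
But -16.7 V < V_ov = 0.85 V, so the device is actually in triode.
In triode I_D = k_n[V_ov V_DS − ½ V_DS²] and I_D = (V_DD − V_DS)/R_D. Equating: 35.3 V_DS² − 61.04 V_DS + 8.86 = 0, giving V_DS = 0.16 V (the root below V_ov).
I_D = (8.86 − 0.16) / 10.9 = 0.798 mA.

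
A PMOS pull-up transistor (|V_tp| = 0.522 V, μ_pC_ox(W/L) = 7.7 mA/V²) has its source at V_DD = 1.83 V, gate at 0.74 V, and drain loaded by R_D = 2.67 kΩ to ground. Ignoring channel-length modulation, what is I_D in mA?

V_SG = V_DD − V_G = 1.83 − 0.74 = 1.09 V, so V_ov = 1.09 − 0.522 = 0.568 V.
Assume saturation: I_D = ½ k_p V_ov² = 0.5 × 7.7 × 0.568² = 1.24 mA, giving V_SD = V_DD − I_D R_D = 1.83 − 1.24 × 2.67 = -1.49 V.
But -1.49 V < V_ov = 0.568 V, so the device is actually in triode.
In triode I_D = k_p[V_ov V_SD − ½ V_SD²] and I_D = (V_DD − V_SD)/R_D. Equating: 10.3 V_SD² − 12.68 V_SD + 1.83 = 0, giving V_SD = 0.167 V (the root below V_ov).
I_D = (1.83 − 0.167) / 2.67 = 0.623 mA.

I_D = 0.623 mA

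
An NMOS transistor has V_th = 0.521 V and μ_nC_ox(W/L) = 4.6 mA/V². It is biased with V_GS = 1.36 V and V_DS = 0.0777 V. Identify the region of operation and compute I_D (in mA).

Triode; I_D = 0.286 mA

V_ov = V_GS − V_th = 1.36 − 0.521 = 0.839 V.
Since V_DS = 0.0777 V < V_ov = 0.839 V, the device is in the triode region.
I_D = k_n [V_ov · V_DS − ½ V_DS²] = 4.6 × [0.839 × 0.0777 − 0.5 × 0.0777²] = 0.286 mA.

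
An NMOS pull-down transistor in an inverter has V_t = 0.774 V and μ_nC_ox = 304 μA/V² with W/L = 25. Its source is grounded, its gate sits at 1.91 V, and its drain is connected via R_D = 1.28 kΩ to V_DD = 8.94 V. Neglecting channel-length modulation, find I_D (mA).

V_GS = V_G = 1.91 V, so V_ov = 1.91 − 0.774 = 1.14 V.
k_n = μ_nC_ox · (W/L) = 7.6 mA/V².
Assume saturation: I_D = ½ k_n V_ov² = 0.5 × 7.6 × 1.14² = 4.9 mA, giving V_DS = V_DD − I_D R_D = 8.94 − 4.9 × 1.28 = 2.66 V.
V_DS = 2.66 V ≥ V_ov = 1.14 V, confirming saturation.

I_D = 4.90 mA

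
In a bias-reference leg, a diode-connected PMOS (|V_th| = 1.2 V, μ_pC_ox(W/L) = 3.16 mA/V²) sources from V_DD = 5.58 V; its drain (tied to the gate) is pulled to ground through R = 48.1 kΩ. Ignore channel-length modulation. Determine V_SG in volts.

With gate tied to drain, V_SG = V_SD ≥ V_SG − |V_th|, so the device is in saturation.
KCL at the drain: ½ k_p (V_SG − |V_th|)² = (V_DD − V_SG)/R.
Let x = V_SG − 1.2. Then 76 x² + x − 4.38 = 0, giving x = 0.234 V (positive root), so V_SG = 1.43 V.
I_D = (V_DD − V_SG)/R = (5.58 − 1.43) / 48.1 = 0.0862 mA.

V_SG = 1.43 V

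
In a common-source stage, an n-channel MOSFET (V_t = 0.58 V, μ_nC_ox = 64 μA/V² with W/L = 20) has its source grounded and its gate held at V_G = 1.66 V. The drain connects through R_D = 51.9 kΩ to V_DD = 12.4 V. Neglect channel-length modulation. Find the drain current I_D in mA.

I_D = 0.235 mA

V_GS = V_G = 1.66 V, so V_ov = 1.66 − 0.58 = 1.08 V.
k_n = μ_nC_ox · (W/L) = 1.28 mA/V².
Assume saturation: I_D = ½ k_n V_ov² = 0.5 × 1.28 × 1.08² = 0.746 mA, giving V_DS = V_DD − I_D R_D = 12.4 − 0.746 × 51.9 = -26.3 V.
But -26.3 V < V_ov = 1.08 V, so the device is actually in triode.
In triode I_D = k_n[V_ov V_DS − ½ V_DS²] and I_D = (V_DD − V_DS)/R_D. Equating: 33.2 V_DS² − 72.75 V_DS + 12.4 = 0, giving V_DS = 0.186 V (the root below V_ov).
I_D = (12.4 − 0.186) / 51.9 = 0.235 mA.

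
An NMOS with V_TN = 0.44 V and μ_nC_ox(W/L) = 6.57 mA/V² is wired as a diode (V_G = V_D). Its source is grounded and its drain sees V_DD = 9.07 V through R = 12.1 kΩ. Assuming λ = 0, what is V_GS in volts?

V_GS = 0.894 V

With gate tied to drain, V_GS = V_DS ≥ V_GS − V_TN, so the device is in saturation.
KCL at the drain: ½ k_n (V_GS − V_TN)² = (V_DD − V_GS)/R.
Let x = V_GS − 0.44. Then 39.7 x² + x − 8.63 = 0, giving x = 0.454 V (positive root), so V_GS = 0.894 V.
I_D = (V_DD − V_GS)/R = (9.07 − 0.894) / 12.1 = 0.676 mA.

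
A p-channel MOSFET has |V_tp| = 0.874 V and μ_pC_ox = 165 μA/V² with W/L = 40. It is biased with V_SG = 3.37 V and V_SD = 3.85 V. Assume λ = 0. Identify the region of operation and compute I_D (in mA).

k_p = μ_pC_ox · (W/L) = 6.6 mA/V².
V_ov = V_SG − |V_tp| = 3.37 − 0.874 = 2.5 V.
Since V_SD = 3.85 V ≥ V_ov = 2.5 V, the device is in saturation.
I_D = ½ k_p V_ov² = 0.5 × 6.6 × 2.5² = 20.6 mA.

Saturation; I_D = 20.6 mA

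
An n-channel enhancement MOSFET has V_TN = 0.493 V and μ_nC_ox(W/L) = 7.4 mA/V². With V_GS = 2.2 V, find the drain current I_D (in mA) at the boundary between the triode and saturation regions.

At the boundary V_DS = V_ov = V_GS − V_TN = 2.2 − 0.493 = 1.71 V.
I_D = ½ k_n V_ov² = 0.5 × 7.4 × 1.71² = 10.8 mA.

I_D = 10.8 mA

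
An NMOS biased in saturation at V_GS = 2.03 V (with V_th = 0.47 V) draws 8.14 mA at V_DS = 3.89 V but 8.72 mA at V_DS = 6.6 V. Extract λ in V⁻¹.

With V_GS fixed, I_D ∝ (1 + λ V_DS) in saturation, so I_D2/I_D1 = (1 + λ V_DS2)/(1 + λ V_DS1).
8.72/8.14 = 1.071 = (1 + 6.6 λ)/(1 + 3.89 λ).
Solving: λ (I_D1 V_DS2 − I_D2 V_DS1) = I_D2 − I_D1, so λ = (8.72 − 8.14) / (8.14 × 6.6 − 8.72 × 3.89) = 0.58 / 19.8 = 0.0293 V⁻¹.

λ = 0.0293 V⁻¹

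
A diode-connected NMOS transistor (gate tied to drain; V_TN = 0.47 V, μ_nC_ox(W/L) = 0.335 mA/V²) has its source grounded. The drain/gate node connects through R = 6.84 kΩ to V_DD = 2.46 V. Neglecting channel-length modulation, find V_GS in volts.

With gate tied to drain, V_GS = V_DS ≥ V_GS − V_TN, so the device is in saturation.
KCL at the drain: ½ k_n (V_GS − V_TN)² = (V_DD − V_GS)/R.
Let x = V_GS − 0.47. Then 1.15 x² + x − 1.99 = 0, giving x = 0.952 V (positive root), so V_GS = 1.42 V.
I_D = (V_DD − V_GS)/R = (2.46 − 1.42) / 6.84 = 0.152 mA.

V_GS = 1.42 V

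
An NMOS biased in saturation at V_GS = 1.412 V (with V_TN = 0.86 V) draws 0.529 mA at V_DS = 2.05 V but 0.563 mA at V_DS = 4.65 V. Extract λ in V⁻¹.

λ = 0.0260 V⁻¹

With V_GS fixed, I_D ∝ (1 + λ V_DS) in saturation, so I_D2/I_D1 = (1 + λ V_DS2)/(1 + λ V_DS1).
0.563/0.529 = 1.064 = (1 + 4.65 λ)/(1 + 2.05 λ).
Solving: λ (I_D1 V_DS2 − I_D2 V_DS1) = I_D2 − I_D1, so λ = (0.563 − 0.529) / (0.529 × 4.65 − 0.563 × 2.05) = 0.034 / 1.31 = 0.026 V⁻¹.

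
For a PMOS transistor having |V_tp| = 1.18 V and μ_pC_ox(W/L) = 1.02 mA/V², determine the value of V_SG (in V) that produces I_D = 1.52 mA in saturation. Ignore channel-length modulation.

In saturation I_D = ½ k_p (V_SG − |V_tp|)², so V_SG − |V_tp| = √(2 I_D / k_p) = √(2 × 1.52 / 1.02) = 1.73 V.
V_SG = 1.18 + 1.73 = 2.91 V.

V_SG = 2.91 V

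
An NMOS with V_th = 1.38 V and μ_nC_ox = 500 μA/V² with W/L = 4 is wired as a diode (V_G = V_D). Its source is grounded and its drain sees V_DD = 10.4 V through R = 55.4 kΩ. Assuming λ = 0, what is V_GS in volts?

With gate tied to drain, V_GS = V_DS ≥ V_GS − V_th, so the device is in saturation.
k_n = μ_nC_ox · (W/L) = 2 mA/V².
KCL at the drain: ½ k_n (V_GS − V_th)² = (V_DD − V_GS)/R.
Let x = V_GS − 1.38. Then 55.4 x² + x − 9.02 = 0, giving x = 0.395 V (positive root), so V_GS = 1.77 V.
I_D = (V_DD − V_GS)/R = (10.4 − 1.77) / 55.4 = 0.156 mA.

V_GS = 1.77 V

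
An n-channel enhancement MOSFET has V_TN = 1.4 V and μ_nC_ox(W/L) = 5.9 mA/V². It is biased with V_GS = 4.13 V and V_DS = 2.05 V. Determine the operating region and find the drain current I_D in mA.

Triode; I_D = 20.6 mA

V_ov = V_GS − V_TN = 4.13 − 1.4 = 2.73 V.
Since V_DS = 2.05 V < V_ov = 2.73 V, the device is in the triode region.
I_D = k_n [V_ov · V_DS − ½ V_DS²] = 5.9 × [2.73 × 2.05 − 0.5 × 2.05²] = 20.6 mA.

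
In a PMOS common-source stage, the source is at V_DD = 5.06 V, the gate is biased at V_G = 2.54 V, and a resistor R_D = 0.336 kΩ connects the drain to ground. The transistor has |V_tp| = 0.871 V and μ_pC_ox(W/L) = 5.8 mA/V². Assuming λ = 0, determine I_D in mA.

I_D = 7.89 mA

V_SG = V_DD − V_G = 5.06 − 2.54 = 2.52 V, so V_ov = 2.52 − 0.871 = 1.65 V.
Assume saturation: I_D = ½ k_p V_ov² = 0.5 × 5.8 × 1.65² = 7.89 mA, giving V_SD = V_DD − I_D R_D = 5.06 − 7.89 × 0.336 = 2.41 V.
V_SD = 2.41 V ≥ V_ov = 1.65 V, confirming saturation.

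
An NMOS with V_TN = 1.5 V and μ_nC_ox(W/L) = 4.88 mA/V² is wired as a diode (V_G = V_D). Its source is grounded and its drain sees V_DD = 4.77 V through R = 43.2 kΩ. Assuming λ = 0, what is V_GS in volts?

With gate tied to drain, V_GS = V_DS ≥ V_GS − V_TN, so the device is in saturation.
KCL at the drain: ½ k_n (V_GS − V_TN)² = (V_DD − V_GS)/R.
Let x = V_GS − 1.5. Then 105 x² + x − 3.27 = 0, giving x = 0.171 V (positive root), so V_GS = 1.67 V.
I_D = (V_DD − V_GS)/R = (4.77 − 1.67) / 43.2 = 0.0717 mA.

V_GS = 1.67 V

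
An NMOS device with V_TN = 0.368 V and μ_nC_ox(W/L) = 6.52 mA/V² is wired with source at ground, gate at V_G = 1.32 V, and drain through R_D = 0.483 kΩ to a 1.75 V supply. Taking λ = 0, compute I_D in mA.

I_D = 2.46 mA

V_GS = V_G = 1.32 V, so V_ov = 1.32 − 0.368 = 0.952 V.
Assume saturation: I_D = ½ k_n V_ov² = 0.5 × 6.52 × 0.952² = 2.95 mA, giving V_DS = V_DD − I_D R_D = 1.75 − 2.95 × 0.483 = 0.323 V.
But 0.323 V < V_ov = 0.952 V, so the device is actually in triode.
In triode I_D = k_n[V_ov V_DS − ½ V_DS²] and I_D = (V_DD − V_DS)/R_D. Equating: 1.57 V_DS² − 3.998 V_DS + 1.75 = 0, giving V_DS = 0.562 V (the root below V_ov).
I_D = (1.75 − 0.562) / 0.483 = 2.46 mA.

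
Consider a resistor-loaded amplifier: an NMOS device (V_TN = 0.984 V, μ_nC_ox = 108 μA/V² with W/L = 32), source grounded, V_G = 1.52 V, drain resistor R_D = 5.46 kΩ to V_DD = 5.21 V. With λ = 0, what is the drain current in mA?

V_GS = V_G = 1.52 V, so V_ov = 1.52 − 0.984 = 0.536 V.
k_n = μ_nC_ox · (W/L) = 3.456 mA/V².
Assume saturation: I_D = ½ k_n V_ov² = 0.5 × 3.456 × 0.536² = 0.496 mA, giving V_DS = V_DD − I_D R_D = 5.21 − 0.496 × 5.46 = 2.5 V.
V_DS = 2.5 V ≥ V_ov = 0.536 V, confirming saturation.

I_D = 0.496 mA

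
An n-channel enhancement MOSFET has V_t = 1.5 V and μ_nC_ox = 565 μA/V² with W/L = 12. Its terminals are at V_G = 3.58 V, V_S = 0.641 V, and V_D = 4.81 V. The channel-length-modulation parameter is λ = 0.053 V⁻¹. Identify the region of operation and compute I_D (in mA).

V_GS = V_G − V_S = 3.58 − 0.641 = 2.94 V; V_DS = V_D − V_S = 4.81 − 0.641 = 4.17 V.
k_n = μ_nC_ox · (W/L) = 6.78 mA/V².
V_ov = V_GS − V_t = 2.94 − 1.5 = 1.44 V.
Since V_DS = 4.17 V ≥ V_ov = 1.44 V, the device is in saturation.
I_D = ½ k_n V_ov² (1 + λ V_DS) = 0.5 × 6.78 × 1.44² × (1 + 0.053 × 4.17) = 8.57 mA.

Saturation; I_D = 8.57 mA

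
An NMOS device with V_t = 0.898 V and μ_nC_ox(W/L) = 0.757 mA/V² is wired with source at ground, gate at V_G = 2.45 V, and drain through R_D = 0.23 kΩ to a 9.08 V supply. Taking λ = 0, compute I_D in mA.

V_GS = V_G = 2.45 V, so V_ov = 2.45 − 0.898 = 1.55 V.
Assume saturation: I_D = ½ k_n V_ov² = 0.5 × 0.757 × 1.55² = 0.912 mA, giving V_DS = V_DD − I_D R_D = 9.08 − 0.912 × 0.23 = 8.87 V.
V_DS = 8.87 V ≥ V_ov = 1.55 V, confirming saturation.

I_D = 0.912 mA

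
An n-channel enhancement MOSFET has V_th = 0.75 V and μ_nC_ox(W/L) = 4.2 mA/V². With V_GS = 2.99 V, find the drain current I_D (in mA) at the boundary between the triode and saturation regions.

At the boundary V_DS = V_ov = V_GS − V_th = 2.99 − 0.75 = 2.24 V.
I_D = ½ k_n V_ov² = 0.5 × 4.2 × 2.24² = 10.5 mA.

I_D = 10.5 mA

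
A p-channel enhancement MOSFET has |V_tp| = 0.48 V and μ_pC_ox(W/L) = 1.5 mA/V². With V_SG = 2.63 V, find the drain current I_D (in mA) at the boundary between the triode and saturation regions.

At the boundary V_SD = V_ov = V_SG − |V_tp| = 2.63 − 0.48 = 2.15 V.
I_D = ½ k_p V_ov² = 0.5 × 1.5 × 2.15² = 3.47 mA.

I_D = 3.47 mA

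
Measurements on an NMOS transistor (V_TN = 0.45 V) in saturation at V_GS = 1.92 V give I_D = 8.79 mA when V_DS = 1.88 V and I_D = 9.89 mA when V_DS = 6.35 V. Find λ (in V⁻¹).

With V_GS fixed, I_D ∝ (1 + λ V_DS) in saturation, so I_D2/I_D1 = (1 + λ V_DS2)/(1 + λ V_DS1).
9.89/8.79 = 1.125 = (1 + 6.35 λ)/(1 + 1.88 λ).
Solving: λ (I_D1 V_DS2 − I_D2 V_DS1) = I_D2 − I_D1, so λ = (9.89 − 8.79) / (8.79 × 6.35 − 9.89 × 1.88) = 1.1 / 37.2 = 0.0296 V⁻¹.

λ = 0.0296 V⁻¹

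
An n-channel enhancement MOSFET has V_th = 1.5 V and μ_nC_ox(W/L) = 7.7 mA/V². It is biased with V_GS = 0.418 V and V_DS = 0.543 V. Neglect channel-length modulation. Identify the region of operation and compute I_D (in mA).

Cutoff; I_D = 0 mA

V_GS = 0.418 V < V_th = 1.5 V, so the transistor is in cutoff.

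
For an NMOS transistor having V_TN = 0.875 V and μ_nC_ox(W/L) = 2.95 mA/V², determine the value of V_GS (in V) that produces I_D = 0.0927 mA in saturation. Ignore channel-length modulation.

In saturation I_D = ½ k_n (V_GS − V_TN)², so V_GS − V_TN = √(2 I_D / k_n) = √(2 × 0.0927 / 2.95) = 0.251 V.
V_GS = 0.875 + 0.251 = 1.13 V.

V_GS = 1.13 V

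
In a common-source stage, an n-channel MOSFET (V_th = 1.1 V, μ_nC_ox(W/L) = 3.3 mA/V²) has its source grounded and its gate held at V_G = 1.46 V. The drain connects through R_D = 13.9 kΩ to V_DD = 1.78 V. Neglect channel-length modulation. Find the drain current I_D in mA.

V_GS = V_G = 1.46 V, so V_ov = 1.46 − 1.1 = 0.36 V.
Assume saturation: I_D = ½ k_n V_ov² = 0.5 × 3.3 × 0.36² = 0.214 mA, giving V_DS = V_DD − I_D R_D = 1.78 − 0.214 × 13.9 = -1.19 V.
But -1.19 V < V_ov = 0.36 V, so the device is actually in triode.
In triode I_D = k_n[V_ov V_DS − ½ V_DS²] and I_D = (V_DD − V_DS)/R_D. Equating: 22.9 V_DS² − 17.51 V_DS + 1.78 = 0, giving V_DS = 0.121 V (the root below V_ov).
I_D = (1.78 − 0.121) / 13.9 = 0.119 mA.

I_D = 0.119 mA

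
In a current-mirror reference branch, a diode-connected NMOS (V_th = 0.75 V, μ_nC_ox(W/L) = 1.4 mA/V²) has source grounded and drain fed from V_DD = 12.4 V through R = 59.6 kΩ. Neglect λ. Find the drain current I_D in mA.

With gate tied to drain, V_GS = V_DS ≥ V_GS − V_th, so the device is in saturation.
KCL at the drain: ½ k_n (V_GS − V_th)² = (V_DD − V_GS)/R.
Let x = V_GS − 0.75. Then 41.7 x² + x − 11.65 = 0, giving x = 0.517 V (positive root), so V_GS = 1.27 V.
I_D = (V_DD − V_GS)/R = (12.4 − 1.27) / 59.6 = 0.187 mA.

I_D = 0.187 mA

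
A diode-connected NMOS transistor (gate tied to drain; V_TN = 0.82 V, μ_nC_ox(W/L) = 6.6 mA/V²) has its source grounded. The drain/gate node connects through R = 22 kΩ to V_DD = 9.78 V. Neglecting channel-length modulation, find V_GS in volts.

With gate tied to drain, V_GS = V_DS ≥ V_GS − V_TN, so the device is in saturation.
KCL at the drain: ½ k_n (V_GS − V_TN)² = (V_DD − V_GS)/R.
Let x = V_GS − 0.82. Then 72.6 x² + x − 8.96 = 0, giving x = 0.344 V (positive root), so V_GS = 1.16 V.
I_D = (V_DD − V_GS)/R = (9.78 − 1.16) / 22 = 0.392 mA.

V_GS = 1.16 V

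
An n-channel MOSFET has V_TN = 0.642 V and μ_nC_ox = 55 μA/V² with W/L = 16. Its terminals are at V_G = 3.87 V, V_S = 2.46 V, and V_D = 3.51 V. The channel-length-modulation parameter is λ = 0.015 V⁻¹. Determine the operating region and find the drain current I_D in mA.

V_GS = V_G − V_S = 3.87 − 2.46 = 1.41 V; V_DS = V_D − V_S = 3.51 − 2.46 = 1.05 V.
k_n = μ_nC_ox · (W/L) = 0.88 mA/V².
V_ov = V_GS − V_TN = 1.41 − 0.642 = 0.768 V.
Since V_DS = 1.05 V ≥ V_ov = 0.768 V, the device is in saturation.
I_D = ½ k_n V_ov² (1 + λ V_DS) = 0.5 × 0.88 × 0.768² × (1 + 0.015 × 1.05) = 0.264 mA.

Saturation; I_D = 0.264 mA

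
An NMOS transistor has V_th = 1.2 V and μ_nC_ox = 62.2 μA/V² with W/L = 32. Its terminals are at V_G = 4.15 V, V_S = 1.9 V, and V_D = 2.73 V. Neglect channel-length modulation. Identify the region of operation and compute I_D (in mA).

V_GS = V_G − V_S = 4.15 − 1.9 = 2.25 V; V_DS = V_D − V_S = 2.73 − 1.9 = 0.83 V.
k_n = μ_nC_ox · (W/L) = 1.99 mA/V².
V_ov = V_GS − V_th = 2.25 − 1.2 = 1.05 V.
Since V_DS = 0.83 V < V_ov = 1.05 V, the device is in the triode region.
I_D = k_n [V_ov · V_DS − ½ V_DS²] = 1.99 × [1.05 × 0.83 − 0.5 × 0.83²] = 1.05 mA.

Triode; I_D = 1.05 mA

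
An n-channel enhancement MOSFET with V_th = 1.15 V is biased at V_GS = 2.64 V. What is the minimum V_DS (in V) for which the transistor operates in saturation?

The boundary between triode and saturation is V_DS = V_GS − V_th = V_ov.
V_ov = 2.64 − 1.15 = 1.49 V.

V_DS,sat = 1.49 V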